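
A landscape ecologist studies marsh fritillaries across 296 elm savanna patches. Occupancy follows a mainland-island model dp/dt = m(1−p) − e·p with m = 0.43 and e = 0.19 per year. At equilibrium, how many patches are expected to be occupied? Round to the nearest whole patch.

205

p* = m/(m+e) = 0.43/0.6200 = 0.6935.
Expected occupied patches = N × p* = 296 × 0.6935 = 205.29 ≈ 205.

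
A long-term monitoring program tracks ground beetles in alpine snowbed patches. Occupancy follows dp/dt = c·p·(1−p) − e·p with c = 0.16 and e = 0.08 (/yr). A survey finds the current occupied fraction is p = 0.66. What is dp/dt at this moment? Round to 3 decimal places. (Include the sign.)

Colonization term: c·p·(1−p) = 0.16×0.66×0.3400 = 0.03590.
Extinction term: e·p = 0.05280.
dp/dt = 0.03590 − 0.05280 = -0.01690.

-0.017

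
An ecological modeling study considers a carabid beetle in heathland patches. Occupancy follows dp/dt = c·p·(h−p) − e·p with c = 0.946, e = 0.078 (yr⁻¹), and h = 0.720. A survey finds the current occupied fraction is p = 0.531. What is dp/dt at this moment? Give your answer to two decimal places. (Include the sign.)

Colonization term: c·p·(h−p) = 0.946×0.531×0.1890 = 0.09494.
Extinction term: e·p = 0.04142.
dp/dt = 0.09494 − 0.04142 = 0.05352.

0.05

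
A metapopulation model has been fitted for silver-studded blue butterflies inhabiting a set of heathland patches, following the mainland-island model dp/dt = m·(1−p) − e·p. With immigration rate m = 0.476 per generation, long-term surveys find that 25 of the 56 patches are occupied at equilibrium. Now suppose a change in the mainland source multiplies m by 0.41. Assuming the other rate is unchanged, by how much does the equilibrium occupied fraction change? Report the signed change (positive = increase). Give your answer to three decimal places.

Observed p* = 25/56 = 0.44643.
Balance m(1−p*) = e·p* gives e = m(1−p*)/p* = 0.476×0.55357/0.44643 = 0.59024.
New p* = m/(m+e) = 0.19516/(0.19516+0.59024) = 0.24848.
Δp* = 0.24848 − 0.44643 = -0.19795.

-0.198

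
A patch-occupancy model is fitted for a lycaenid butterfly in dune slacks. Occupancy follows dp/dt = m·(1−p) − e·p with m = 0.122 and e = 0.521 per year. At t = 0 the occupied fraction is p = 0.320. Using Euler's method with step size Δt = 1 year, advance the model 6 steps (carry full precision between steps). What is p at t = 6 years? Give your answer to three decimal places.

Update rule: p ← p + [m·(1−p) − e·p]·Δt with Δt = 1.
  1  |  dp/dt·Δt = -0.083760  |  p_1 = 0.236240
  2  |  dp/dt·Δt = -0.029902  |  p_2 = 0.206338
  3  |  dp/dt·Δt = -0.010675  |  p_3 = 0.195663
  4  |  dp/dt·Δt = -0.003811  |  p_4 = 0.191852
  5  |  dp/dt·Δt = -0.001361  |  p_5 = 0.190491
  6  |  dp/dt·Δt = -0.000486  |  p_6 = 0.190005

0.190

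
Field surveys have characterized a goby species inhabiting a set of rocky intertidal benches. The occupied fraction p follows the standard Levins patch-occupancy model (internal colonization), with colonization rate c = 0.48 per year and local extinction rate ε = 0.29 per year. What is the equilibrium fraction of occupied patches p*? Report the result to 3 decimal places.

Setting dp/dt = 0 and dividing through by p* gives c·(1−p*) = ε.
So p* = 1 − ε/c = 1 − 0.29/0.48 = 1 − 0.6042 = 0.3958.

0.396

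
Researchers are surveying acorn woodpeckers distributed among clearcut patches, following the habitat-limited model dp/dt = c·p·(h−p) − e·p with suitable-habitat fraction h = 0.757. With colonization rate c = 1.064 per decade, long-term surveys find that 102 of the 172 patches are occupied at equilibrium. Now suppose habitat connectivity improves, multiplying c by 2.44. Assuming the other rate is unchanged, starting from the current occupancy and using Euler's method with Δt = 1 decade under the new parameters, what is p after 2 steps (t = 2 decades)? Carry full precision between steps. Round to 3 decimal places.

0.641

Observed p* = 102/172 = 0.59302.
Balance c(h−p*) = e gives e = 1.064×(0.757 − 0.59302) = 0.17447.
Starting from p₀ = 0.59302; update p ← p + (dp/dt)·Δt with the new parameters.
  1  |  dp/dt·Δt = +0.148990  |  p_1 = 0.742014
  2  |  dp/dt·Δt = -0.100590  |  p_2 = 0.641423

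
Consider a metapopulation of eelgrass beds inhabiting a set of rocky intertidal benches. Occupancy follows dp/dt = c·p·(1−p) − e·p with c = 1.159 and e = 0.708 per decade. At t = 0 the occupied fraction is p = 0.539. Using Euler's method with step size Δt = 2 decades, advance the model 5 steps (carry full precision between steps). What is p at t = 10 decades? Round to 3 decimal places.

0.389

Update rule: p ← p + [c·p·(1−p) − e·p]·Δt with Δt = 2.
step 1: Δp = -0.18725, p = 0.35175
step 2: Δp = +0.03048, p = 0.38223
step 3: Δp = +0.00611, p = 0.38834
step 4: Δp = +0.00071, p = 0.38905
step 5: Δp = +0.00007, p = 0.38912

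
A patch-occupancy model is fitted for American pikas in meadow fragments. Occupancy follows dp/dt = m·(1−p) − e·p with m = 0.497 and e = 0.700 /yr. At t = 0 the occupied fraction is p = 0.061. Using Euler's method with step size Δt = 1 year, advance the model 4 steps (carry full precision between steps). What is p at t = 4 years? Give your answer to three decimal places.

Update rule: p ← p + [m·(1−p) − e·p]·Δt with Δt = 1.
  1  |  dp/dt·Δt = +0.423983  |  p_1 = 0.484983
  2  |  dp/dt·Δt = -0.083525  |  p_2 = 0.401458
  3  |  dp/dt·Δt = +0.016454  |  p_3 = 0.417913
  4  |  dp/dt·Δt = -0.003242  |  p_4 = 0.414671

0.415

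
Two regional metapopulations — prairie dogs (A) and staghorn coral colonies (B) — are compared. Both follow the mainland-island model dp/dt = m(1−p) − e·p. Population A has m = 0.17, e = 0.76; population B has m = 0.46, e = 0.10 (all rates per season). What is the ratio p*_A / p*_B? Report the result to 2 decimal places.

A: p*_A = m/(m+e) = 0.17/0.9300 = 0.1828.
B: p*_B = 0.46/0.5600 = 0.8214.
p*_A / p*_B = 0.1828/0.8214 = 0.2225.

0.22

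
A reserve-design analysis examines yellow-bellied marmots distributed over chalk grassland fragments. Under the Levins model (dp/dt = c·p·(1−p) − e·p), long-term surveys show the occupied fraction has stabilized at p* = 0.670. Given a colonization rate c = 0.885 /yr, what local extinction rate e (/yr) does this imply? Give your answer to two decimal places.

At equilibrium c(1−p*) = e.
e = 0.885 × (1 − 0.670) = 0.885 × 0.3300 = 0.2920.

0.29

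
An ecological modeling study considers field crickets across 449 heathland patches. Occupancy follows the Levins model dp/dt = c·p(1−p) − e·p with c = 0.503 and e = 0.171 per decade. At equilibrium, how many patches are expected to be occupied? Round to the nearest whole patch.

296

p* = 1 − e/c = 1 − 0.171/0.503 = 0.6600.
Expected occupied patches = N × p* = 449 × 0.6600 = 296.36 ≈ 296.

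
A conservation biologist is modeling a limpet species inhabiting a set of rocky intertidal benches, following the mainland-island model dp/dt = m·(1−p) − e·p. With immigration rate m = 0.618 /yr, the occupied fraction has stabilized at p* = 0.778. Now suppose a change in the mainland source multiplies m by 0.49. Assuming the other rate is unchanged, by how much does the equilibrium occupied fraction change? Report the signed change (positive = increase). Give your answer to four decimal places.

Balance m(1−p*) = e·p* gives e = m(1−p*)/p* = 0.618×0.22200/0.77800 = 0.17634.
New p* = m/(m+e) = 0.30282/(0.30282+0.17634) = 0.63198.
Δp* = 0.63198 − 0.77800 = -0.14602.

-0.1460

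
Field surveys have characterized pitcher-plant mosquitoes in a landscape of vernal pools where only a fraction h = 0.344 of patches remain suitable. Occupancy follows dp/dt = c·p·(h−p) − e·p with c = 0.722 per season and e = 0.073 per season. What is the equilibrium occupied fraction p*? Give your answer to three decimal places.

0.243

Setting dp/dt = 0 and dividing by p* gives c·(h−p*) = e.
So p* = h − e/c = 0.344 − 0.073/0.722 = 0.344 − 0.1011 = 0.2429.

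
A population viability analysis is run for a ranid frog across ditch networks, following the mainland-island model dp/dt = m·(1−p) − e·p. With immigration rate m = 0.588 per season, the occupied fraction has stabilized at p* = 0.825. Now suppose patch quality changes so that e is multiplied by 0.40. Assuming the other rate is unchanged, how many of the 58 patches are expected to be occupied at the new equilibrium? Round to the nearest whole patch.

Balance m(1−p*) = e·p* gives e = m(1−p*)/p* = 0.588×0.17500/0.82500 = 0.12473.
New p* = m/(m+e) = 0.58800/(0.58800+0.04989) = 0.92179.
Expected occupied = 58 × 0.92179 = 53.46 ≈ 53.

53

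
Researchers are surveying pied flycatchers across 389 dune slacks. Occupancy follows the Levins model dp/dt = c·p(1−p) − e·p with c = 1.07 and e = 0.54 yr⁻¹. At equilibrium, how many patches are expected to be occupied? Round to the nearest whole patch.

p* = 1 − e/c = 1 − 0.54/1.07 = 0.4953.
Expected occupied patches = N × p* = 389 × 0.4953 = 192.68 ≈ 193.

193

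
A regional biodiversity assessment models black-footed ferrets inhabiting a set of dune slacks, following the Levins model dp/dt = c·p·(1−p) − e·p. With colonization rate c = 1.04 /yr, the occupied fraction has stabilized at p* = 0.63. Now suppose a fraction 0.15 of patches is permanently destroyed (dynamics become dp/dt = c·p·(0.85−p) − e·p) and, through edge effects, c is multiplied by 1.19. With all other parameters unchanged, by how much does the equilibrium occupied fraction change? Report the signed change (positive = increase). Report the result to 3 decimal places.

Balance c(1−p*) = e gives e = 1.04×(1 − 0.63000) = 0.38480.
New p* = 0.85 − e/c = 0.85 − 0.38480/1.23760 = 0.53908.
Δp* = 0.53908 − 0.63000 = -0.09092.

-0.091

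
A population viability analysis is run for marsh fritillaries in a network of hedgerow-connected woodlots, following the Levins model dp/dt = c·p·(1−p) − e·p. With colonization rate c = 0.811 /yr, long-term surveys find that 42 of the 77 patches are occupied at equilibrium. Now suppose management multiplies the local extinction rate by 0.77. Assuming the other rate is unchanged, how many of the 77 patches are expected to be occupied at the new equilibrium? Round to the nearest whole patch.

Observed p* = 42/77 = 0.54545.
Balance c(1−p*) = e gives e = 0.811×(1 − 0.54545) = 0.36864.
New p* = 1 − e/c = 1 − 0.28385/0.81100 = 0.65000.
Expected occupied = 77 × 0.65000 = 50.05 ≈ 50.

50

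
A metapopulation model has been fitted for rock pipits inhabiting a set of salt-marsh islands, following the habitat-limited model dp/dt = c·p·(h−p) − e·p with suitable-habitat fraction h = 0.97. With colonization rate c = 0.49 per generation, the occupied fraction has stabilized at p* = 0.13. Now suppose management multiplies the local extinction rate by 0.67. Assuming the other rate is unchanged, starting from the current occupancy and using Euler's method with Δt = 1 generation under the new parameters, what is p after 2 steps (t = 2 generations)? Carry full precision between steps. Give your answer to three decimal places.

0.166

Balance c(h−p*) = e gives e = 0.49×(0.97 − 0.13000) = 0.41160.
Starting from p₀ = 0.13000; update p ← p + (dp/dt)·Δt with the new parameters.
  1  |  dp/dt·Δt = +0.017658  |  p_1 = 0.147658
  2  |  dp/dt·Δt = +0.018778  |  p_2 = 0.166436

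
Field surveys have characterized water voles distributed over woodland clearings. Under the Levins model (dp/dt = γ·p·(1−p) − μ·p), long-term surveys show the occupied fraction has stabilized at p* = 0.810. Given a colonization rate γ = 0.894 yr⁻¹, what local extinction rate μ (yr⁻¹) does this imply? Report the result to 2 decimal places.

At equilibrium γ(1−p*) = μ.
μ = 0.894 × (1 − 0.810) = 0.894 × 0.1900 = 0.1699.

0.17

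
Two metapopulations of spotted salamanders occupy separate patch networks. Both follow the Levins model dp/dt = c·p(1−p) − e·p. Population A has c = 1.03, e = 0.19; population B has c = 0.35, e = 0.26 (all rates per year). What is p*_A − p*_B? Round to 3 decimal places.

A: p*_A = 1 − 0.19/1.03 = 0.8155.
B: p*_B = 1 − 0.26/0.35 = 0.2571.
p*_A − p*_B = 0.8155 − 0.2571 = 0.5584.

0.558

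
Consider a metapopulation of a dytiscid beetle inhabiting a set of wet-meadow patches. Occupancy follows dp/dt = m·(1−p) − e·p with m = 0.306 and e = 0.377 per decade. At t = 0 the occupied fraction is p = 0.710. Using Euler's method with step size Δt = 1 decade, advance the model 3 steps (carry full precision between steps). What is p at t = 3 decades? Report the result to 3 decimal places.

0.456

Update rule: p ← p + [m·(1−p) − e·p]·Δt with Δt = 1.
  1  |  dp/dt·Δt = -0.178930  |  p_1 = 0.531070
  2  |  dp/dt·Δt = -0.056721  |  p_2 = 0.474349
  3  |  dp/dt·Δt = -0.017980  |  p_3 = 0.456369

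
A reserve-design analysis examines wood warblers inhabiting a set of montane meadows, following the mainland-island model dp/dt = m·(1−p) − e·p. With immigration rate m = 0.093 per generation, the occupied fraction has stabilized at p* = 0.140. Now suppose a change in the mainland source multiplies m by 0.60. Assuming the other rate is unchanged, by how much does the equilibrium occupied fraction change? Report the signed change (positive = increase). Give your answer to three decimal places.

Balance m(1−p*) = e·p* gives e = m(1−p*)/p* = 0.093×0.86000/0.14000 = 0.57129.
New p* = m/(m+e) = 0.05580/(0.05580+0.57129) = 0.08898.
Δp* = 0.08898 − 0.14000 = -0.05102.

-0.051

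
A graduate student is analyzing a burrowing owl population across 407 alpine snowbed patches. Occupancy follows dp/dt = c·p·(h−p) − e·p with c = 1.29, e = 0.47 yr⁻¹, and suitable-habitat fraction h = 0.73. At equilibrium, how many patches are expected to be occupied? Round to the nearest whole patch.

p* = h − e/c = 0.73 − 0.3643 = 0.3657.
Expected occupied patches = N × p* = 407 × 0.3657 = 148.82 ≈ 149.

149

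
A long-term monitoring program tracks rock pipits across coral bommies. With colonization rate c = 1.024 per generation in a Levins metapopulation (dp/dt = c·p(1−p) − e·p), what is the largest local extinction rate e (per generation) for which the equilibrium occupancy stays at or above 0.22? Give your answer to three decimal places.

0.799

1 − e/c ≥ 0.22 ⇒ e ≤ c(1 − 0.22) = 1.024 × 0.7800.
e_max = 0.7987.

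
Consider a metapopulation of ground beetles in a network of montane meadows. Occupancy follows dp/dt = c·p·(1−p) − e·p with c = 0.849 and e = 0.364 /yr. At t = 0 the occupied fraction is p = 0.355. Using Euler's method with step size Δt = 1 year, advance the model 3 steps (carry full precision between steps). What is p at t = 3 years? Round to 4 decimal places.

0.5132

Update rule: p ← p + [c·p·(1−p) − e·p]·Δt with Δt = 1.
p: 0.35500 → 0.42018  (Δp = +0.06518)
p: 0.42018 → 0.47408  (Δp = +0.05390)
p: 0.47408 → 0.51319  (Δp = +0.03912)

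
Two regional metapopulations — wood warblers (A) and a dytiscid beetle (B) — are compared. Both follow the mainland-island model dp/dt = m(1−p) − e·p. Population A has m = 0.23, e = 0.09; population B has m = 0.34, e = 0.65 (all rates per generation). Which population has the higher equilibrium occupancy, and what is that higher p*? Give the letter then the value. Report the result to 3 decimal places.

A: p*_A = m/(m+e) = 0.23/0.3200 = 0.7188.
B: p*_B = 0.34/0.9900 = 0.3434.
A is higher at 0.7188.

A, 0.719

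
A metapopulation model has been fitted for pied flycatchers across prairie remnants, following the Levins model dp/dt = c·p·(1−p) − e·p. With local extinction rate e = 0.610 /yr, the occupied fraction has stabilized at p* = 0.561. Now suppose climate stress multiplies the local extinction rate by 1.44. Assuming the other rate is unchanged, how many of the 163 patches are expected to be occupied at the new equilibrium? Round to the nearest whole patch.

60

Balance c(1−p*) = e gives c = e/(1 − 0.56100) = 0.610/0.43900 = 1.38952.
New p* = 1 − e/c = 1 − 0.87840/1.38952 = 0.36784.
Expected occupied = 163 × 0.36784 = 59.96 ≈ 60.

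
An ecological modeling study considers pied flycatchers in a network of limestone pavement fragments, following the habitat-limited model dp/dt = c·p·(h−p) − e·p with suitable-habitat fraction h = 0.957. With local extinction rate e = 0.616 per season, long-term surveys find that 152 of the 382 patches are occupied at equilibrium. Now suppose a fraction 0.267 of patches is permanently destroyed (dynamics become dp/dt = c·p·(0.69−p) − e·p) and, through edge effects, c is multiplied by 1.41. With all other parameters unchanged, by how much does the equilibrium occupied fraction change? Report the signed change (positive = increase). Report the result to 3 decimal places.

-0.104

Observed p* = 152/382 = 0.39791.
Balance c(h−p*) = e gives c = e/(0.957 − 0.39791) = 0.616/0.55909 = 1.10179.
New p* = 0.69 − e/c = 0.69 − 0.61600/1.55352 = 0.29348.
Δp* = 0.29348 − 0.39791 = -0.10443.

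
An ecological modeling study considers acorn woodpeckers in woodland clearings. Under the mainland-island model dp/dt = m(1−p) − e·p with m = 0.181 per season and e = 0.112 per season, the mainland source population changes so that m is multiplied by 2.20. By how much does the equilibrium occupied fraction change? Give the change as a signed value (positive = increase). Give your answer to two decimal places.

0.16

Before: p* = 0.181/(0.181+0.112) = 0.6177.
After: m = 0.3982, e = 0.112; p* = 0.3982/0.5102 = 0.7805.
Δp* = 0.7805 − 0.6177 = +0.1627.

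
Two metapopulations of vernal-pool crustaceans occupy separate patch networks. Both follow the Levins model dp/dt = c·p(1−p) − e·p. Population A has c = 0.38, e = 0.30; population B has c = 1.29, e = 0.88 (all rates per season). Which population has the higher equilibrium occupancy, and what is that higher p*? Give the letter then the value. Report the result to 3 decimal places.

A: p*_A = 1 − 0.30/0.38 = 0.2105.
B: p*_B = 1 − 0.88/1.29 = 0.3178.
B is higher at 0.3178.

B, 0.318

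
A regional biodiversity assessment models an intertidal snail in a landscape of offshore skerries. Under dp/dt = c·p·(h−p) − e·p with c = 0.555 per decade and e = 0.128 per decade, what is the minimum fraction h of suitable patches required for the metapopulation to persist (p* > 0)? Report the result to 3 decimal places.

0.231

p* = h − e/c is positive only when h > e/c.
h_min = e/c = 0.128/0.555 = 0.2306.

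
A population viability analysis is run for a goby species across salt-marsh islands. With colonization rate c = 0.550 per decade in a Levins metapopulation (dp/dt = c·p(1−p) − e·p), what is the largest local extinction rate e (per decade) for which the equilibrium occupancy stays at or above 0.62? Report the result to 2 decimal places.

0.21

1 − e/c ≥ 0.62 ⇒ e ≤ c(1 − 0.62) = 0.550 × 0.3800.
e_max = 0.2090.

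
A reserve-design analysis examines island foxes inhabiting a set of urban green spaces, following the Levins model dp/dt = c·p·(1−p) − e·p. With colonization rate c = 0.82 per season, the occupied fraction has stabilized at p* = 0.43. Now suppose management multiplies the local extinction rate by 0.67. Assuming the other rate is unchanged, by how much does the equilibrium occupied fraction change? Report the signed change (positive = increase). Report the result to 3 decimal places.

Balance c(1−p*) = e gives e = 0.82×(1 − 0.43000) = 0.46740.
New p* = 1 − e/c = 1 − 0.31316/0.82000 = 0.61810.
Δp* = 0.61810 − 0.43000 = +0.18810.

0.188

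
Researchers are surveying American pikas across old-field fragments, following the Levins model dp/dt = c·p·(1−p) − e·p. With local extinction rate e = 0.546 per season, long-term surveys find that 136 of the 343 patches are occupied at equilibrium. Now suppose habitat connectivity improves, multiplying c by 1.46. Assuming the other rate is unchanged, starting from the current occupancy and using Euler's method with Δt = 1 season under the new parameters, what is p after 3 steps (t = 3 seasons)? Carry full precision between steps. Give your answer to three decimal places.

0.578

Observed p* = 136/343 = 0.39650.
Balance c(1−p*) = e gives c = e/(1 − 0.39650) = 0.546/0.60350 = 0.90472.
Starting from p₀ = 0.39650; update p ← p + (dp/dt)·Δt with the new parameters.
  1  |  dp/dt·Δt = +0.099585  |  p_1 = 0.496087
  2  |  dp/dt·Δt = +0.059341  |  p_2 = 0.555428
  3  |  dp/dt·Δt = +0.022903  |  p_3 = 0.578331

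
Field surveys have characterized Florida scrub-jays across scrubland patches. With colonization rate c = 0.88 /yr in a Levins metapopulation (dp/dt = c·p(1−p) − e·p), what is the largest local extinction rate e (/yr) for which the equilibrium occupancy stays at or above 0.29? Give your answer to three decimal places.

1 − e/c ≥ 0.29 ⇒ e ≤ c(1 − 0.29) = 0.88 × 0.7100.
e_max = 0.6248.

0.625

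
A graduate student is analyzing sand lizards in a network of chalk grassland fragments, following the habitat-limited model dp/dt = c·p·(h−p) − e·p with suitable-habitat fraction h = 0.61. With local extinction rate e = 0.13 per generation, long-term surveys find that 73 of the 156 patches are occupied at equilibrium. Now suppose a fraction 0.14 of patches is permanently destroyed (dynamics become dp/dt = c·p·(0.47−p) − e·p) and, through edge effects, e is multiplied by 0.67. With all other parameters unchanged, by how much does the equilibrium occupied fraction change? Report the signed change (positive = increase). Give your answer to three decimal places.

Observed p* = 73/156 = 0.46795.
Balance c(h−p*) = e gives c = e/(0.61 − 0.46795) = 0.13/0.14205 = 0.91517.
New p* = 0.47 − e/c = 0.47 − 0.08710/0.91517 = 0.37483.
Δp* = 0.37483 − 0.46795 = -0.09312.

-0.093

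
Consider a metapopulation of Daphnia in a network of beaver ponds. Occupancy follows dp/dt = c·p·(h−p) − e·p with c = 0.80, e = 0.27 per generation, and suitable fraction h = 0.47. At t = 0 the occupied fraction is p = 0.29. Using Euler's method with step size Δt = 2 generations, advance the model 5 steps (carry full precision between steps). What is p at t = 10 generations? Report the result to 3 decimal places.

0.153

Update rule: p ← p + [c·p·(h−p) − e·p]·Δt with Δt = 2.
t = 2: p = 0.29000 + (-0.07308) = 0.21692
t = 4: p = 0.21692 + (-0.02930) = 0.18762
t = 6: p = 0.18762 + (-0.01655) = 0.17107
t = 8: p = 0.17107 + (-0.01056) = 0.16052
t = 10: p = 0.16052 + (-0.00720) = 0.15332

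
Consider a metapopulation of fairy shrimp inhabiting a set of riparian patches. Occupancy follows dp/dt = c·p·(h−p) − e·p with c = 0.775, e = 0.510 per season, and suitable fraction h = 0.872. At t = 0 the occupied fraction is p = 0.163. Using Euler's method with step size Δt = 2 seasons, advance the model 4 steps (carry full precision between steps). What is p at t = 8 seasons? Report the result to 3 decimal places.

Update rule: p ← p + [c·p·(h−p) − e·p]·Δt with Δt = 2.
  1  |  dp/dt·Δt = +0.012869  |  p_1 = 0.175869
  2  |  dp/dt·Δt = +0.010377  |  p_2 = 0.186246
  3  |  dp/dt·Δt = +0.007994  |  p_3 = 0.194239
  4  |  dp/dt·Δt = +0.005930  |  p_4 = 0.200169

0.200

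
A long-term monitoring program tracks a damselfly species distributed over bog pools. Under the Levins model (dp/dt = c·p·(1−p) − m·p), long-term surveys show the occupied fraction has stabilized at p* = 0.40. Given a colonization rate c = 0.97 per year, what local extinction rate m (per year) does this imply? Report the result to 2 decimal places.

At equilibrium c(1−p*) = m.
m = 0.97 × (1 − 0.40) = 0.97 × 0.6000 = 0.5820.

0.58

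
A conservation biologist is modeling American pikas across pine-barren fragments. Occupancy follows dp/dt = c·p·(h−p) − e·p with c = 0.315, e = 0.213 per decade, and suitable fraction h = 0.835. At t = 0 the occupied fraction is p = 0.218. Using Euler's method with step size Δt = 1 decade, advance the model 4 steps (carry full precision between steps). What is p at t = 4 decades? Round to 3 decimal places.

Update rule: p ← p + [c·p·(h−p) − e·p]·Δt with Δt = 1.
p: 0.21800 → 0.21394  (Δp = -0.00406)
p: 0.21394 → 0.21022  (Δp = -0.00371)
p: 0.21022 → 0.20682  (Δp = -0.00340)
p: 0.20682 → 0.20369  (Δp = -0.00313)

0.204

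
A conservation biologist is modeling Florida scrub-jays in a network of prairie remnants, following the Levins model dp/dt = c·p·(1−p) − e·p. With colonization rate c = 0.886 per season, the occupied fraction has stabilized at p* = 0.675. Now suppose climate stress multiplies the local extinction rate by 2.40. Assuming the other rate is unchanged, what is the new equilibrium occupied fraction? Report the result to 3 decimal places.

0.220

Balance c(1−p*) = e gives e = 0.886×(1 − 0.67500) = 0.28795.
New p* = 1 − e/c = 1 − 0.69108/0.88600 = 0.22000.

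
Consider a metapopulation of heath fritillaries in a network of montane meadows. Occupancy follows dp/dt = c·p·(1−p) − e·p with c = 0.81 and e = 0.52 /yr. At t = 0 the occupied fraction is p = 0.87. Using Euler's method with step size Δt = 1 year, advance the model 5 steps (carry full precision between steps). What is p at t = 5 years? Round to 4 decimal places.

Update rule: p ← p + [c·p·(1−p) − e·p]·Δt with Δt = 1.
t = 1: p = 0.87000 + (-0.36079) = 0.50921
t = 2: p = 0.50921 + (-0.06236) = 0.44685
t = 3: p = 0.44685 + (-0.03215) = 0.41470
t = 4: p = 0.41470 + (-0.01904) = 0.39566
t = 5: p = 0.39566 + (-0.01206) = 0.38360

0.3836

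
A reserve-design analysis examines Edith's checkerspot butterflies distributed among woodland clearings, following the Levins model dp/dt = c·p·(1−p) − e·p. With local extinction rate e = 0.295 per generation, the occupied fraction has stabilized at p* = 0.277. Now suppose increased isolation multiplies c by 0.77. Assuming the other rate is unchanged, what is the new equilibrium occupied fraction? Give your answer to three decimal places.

Balance c(1−p*) = e gives c = e/(1 − 0.27700) = 0.295/0.72300 = 0.40802.
New p* = 1 − e/c = 1 − 0.29500/0.31418 = 0.06105.

0.061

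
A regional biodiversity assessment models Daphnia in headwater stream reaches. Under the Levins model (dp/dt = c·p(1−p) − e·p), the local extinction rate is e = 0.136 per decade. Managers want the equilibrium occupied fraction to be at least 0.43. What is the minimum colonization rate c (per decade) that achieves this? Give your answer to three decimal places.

p* = 1 − e/c ≥ 0.43 requires e/c ≤ 0.5700, i.e. c ≥ e/0.5700.
c_min = 0.136/0.5700 = 0.2386.

0.239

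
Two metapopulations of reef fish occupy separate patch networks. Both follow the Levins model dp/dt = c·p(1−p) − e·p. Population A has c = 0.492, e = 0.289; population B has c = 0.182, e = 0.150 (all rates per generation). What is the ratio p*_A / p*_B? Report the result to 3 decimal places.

A: p*_A = 1 − 0.289/0.492 = 0.4126.
B: p*_B = 1 − 0.150/0.182 = 0.1758.
p*_A / p*_B = 0.4126/0.1758 = 2.3467.

2.347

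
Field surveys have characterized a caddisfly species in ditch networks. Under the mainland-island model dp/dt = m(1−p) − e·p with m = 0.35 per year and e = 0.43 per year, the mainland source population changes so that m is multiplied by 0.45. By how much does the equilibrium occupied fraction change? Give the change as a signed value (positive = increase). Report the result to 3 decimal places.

Before: p* = 0.35/(0.35+0.43) = 0.4487.
After: m = 0.1575, e = 0.43; p* = 0.1575/0.5875 = 0.2681.
Δp* = 0.2681 − 0.4487 = -0.1806.

-0.181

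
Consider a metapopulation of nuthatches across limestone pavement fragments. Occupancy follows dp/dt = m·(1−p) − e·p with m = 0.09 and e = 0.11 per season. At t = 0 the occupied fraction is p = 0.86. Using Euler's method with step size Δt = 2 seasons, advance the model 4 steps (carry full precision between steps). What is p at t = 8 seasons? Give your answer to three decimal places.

Update rule: p ← p + [m·(1−p) − e·p]·Δt with Δt = 2.
t = 2: p = 0.86000 + (-0.16400) = 0.69600
t = 4: p = 0.69600 + (-0.09840) = 0.59760
t = 6: p = 0.59760 + (-0.05904) = 0.53856
t = 8: p = 0.53856 + (-0.03542) = 0.50314

0.503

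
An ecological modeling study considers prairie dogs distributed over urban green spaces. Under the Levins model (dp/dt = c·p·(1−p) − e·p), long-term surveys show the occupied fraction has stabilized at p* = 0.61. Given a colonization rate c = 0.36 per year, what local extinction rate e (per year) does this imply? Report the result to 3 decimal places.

0.140

At equilibrium c(1−p*) = e.
e = 0.36 × (1 − 0.61) = 0.36 × 0.3900 = 0.1404.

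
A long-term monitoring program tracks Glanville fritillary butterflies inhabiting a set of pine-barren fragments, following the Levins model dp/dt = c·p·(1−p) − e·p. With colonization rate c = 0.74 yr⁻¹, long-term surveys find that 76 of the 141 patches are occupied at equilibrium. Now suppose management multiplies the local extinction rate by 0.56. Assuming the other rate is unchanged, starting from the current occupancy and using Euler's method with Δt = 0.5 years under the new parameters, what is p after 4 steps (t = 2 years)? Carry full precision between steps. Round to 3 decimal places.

Observed p* = 76/141 = 0.53901.
Balance c(1−p*) = e gives e = 0.74×(1 − 0.53901) = 0.34113.
Starting from p₀ = 0.53901; update p ← p + (dp/dt)·Δt with the new parameters.
step 1: Δp = +0.04045, p = 0.57946
step 2: Δp = +0.03482, p = 0.61427
step 3: Δp = +0.02899, p = 0.64327
step 4: Δp = +0.02346, p = 0.66673

0.667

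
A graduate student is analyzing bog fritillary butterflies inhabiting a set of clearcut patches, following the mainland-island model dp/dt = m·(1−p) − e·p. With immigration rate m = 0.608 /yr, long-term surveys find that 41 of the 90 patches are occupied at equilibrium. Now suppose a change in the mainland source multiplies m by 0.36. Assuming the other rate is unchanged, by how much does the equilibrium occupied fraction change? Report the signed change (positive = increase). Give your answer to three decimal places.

-0.224

Observed p* = 41/90 = 0.45556.
Balance m(1−p*) = e·p* gives e = m(1−p*)/p* = 0.608×0.54444/0.45556 = 0.72662.
New p* = m/(m+e) = 0.21888/(0.21888+0.72662) = 0.23150.
Δp* = 0.23150 − 0.45556 = -0.22406.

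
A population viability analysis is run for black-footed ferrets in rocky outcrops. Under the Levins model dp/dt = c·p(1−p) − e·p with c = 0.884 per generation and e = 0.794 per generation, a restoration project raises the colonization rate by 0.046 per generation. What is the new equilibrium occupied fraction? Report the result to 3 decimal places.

Before: p* = 1 − 0.794/0.884 = 0.1018.
After the change, c = 0.93, e = 0.794, so p* = 1 − 0.794/0.93 = 0.1462.

0.146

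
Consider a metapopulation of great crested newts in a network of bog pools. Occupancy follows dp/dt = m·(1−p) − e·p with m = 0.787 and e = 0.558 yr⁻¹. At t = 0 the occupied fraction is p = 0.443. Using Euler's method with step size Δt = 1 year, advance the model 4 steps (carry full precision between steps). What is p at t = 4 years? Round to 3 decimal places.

0.583

Update rule: p ← p + [m·(1−p) − e·p]·Δt with Δt = 1.
t = 1: p = 0.44300 + (+0.19116) = 0.63416
t = 2: p = 0.63416 + (-0.06595) = 0.56821
t = 3: p = 0.56821 + (+0.02275) = 0.59097
t = 4: p = 0.59097 + (-0.00785) = 0.58312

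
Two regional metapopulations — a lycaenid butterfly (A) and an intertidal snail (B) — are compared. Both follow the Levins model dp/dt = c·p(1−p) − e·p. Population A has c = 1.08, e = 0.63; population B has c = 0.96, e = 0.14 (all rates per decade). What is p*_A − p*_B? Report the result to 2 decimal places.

A: p*_A = 1 − 0.63/1.08 = 0.4167.
B: p*_B = 1 − 0.14/0.96 = 0.8542.
p*_A − p*_B = 0.4167 − 0.8542 = -0.4375.

-0.44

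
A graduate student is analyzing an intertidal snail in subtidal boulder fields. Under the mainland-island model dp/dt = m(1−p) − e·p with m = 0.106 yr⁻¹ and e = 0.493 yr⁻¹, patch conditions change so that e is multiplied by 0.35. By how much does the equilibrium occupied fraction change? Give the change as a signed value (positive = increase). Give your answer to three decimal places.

0.204

Before: p* = 0.106/(0.106+0.493) = 0.1770.
After: m = 0.106, e = 0.17255; p* = 0.106/0.2785 = 0.3805.
Δp* = 0.3805 − 0.1770 = +0.2036.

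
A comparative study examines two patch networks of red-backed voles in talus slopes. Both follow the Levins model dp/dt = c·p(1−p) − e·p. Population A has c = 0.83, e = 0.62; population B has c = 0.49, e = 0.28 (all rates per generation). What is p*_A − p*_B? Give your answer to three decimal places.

A: p*_A = 1 − 0.62/0.83 = 0.2530.
B: p*_B = 1 − 0.28/0.49 = 0.4286.
p*_A − p*_B = 0.2530 − 0.4286 = -0.1756.

-0.176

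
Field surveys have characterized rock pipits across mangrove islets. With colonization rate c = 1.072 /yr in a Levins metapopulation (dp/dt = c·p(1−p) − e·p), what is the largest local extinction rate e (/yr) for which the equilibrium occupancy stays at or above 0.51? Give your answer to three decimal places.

1 − e/c ≥ 0.51 ⇒ e ≤ c(1 − 0.51) = 1.072 × 0.4900.
e_max = 0.5253.

0.525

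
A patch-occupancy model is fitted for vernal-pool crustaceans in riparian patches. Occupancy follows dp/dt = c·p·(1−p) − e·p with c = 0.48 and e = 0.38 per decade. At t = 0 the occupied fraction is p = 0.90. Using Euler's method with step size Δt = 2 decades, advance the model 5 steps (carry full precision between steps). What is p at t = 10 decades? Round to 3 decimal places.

0.237

Update rule: p ← p + [c·p·(1−p) − e·p]·Δt with Δt = 2.
p: 0.90000 → 0.30240  (Δp = -0.59760)
p: 0.30240 → 0.27509  (Δp = -0.02731)
p: 0.27509 → 0.25746  (Δp = -0.01763)
p: 0.25746 → 0.24532  (Δp = -0.01214)
p: 0.24532 → 0.23661  (Δp = -0.00871)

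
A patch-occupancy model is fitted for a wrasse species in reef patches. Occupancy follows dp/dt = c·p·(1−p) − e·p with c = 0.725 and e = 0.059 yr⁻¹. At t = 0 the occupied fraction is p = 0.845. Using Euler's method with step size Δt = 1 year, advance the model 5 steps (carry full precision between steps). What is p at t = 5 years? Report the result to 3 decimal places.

0.918

Update rule: p ← p + [c·p·(1−p) − e·p]·Δt with Δt = 1.
t = 1: p = 0.84500 + (+0.04510) = 0.89010
t = 2: p = 0.89010 + (+0.01840) = 0.90851
t = 3: p = 0.90851 + (+0.00666) = 0.91517
t = 4: p = 0.91517 + (+0.00229) = 0.91746
t = 5: p = 0.91746 + (+0.00077) = 0.91823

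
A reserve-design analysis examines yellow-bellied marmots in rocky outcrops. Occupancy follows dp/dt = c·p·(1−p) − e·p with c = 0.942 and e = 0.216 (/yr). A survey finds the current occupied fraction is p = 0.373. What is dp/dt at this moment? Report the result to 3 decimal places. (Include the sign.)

Colonization term: c·p·(1−p) = 0.942×0.373×0.6270 = 0.22031.
Extinction term: e·p = 0.08057.
dp/dt = 0.22031 − 0.08057 = 0.13974.

0.140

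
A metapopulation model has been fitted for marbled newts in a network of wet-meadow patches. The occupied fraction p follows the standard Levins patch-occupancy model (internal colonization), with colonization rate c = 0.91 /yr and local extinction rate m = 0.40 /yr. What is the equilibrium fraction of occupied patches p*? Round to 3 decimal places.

0.560

Setting dp/dt = 0 and dividing through by p* gives c·(1−p*) = m.
So p* = 1 − m/c = 1 − 0.40/0.91 = 1 − 0.4396 = 0.5604.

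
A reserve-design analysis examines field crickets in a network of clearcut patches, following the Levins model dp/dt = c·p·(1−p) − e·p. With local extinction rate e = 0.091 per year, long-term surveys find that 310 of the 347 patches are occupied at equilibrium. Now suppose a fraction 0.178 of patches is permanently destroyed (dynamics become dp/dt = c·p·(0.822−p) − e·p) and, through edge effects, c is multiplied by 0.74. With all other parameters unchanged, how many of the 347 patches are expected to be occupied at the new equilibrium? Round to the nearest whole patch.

Observed p* = 310/347 = 0.89337.
Balance c(1−p*) = e gives c = e/(1 − 0.89337) = 0.091/0.10663 = 0.85342.
New p* = 0.822 − e/c = 0.822 − 0.09100/0.63153 = 0.67791.
Expected occupied = 347 × 0.67791 = 235.23 ≈ 235.

235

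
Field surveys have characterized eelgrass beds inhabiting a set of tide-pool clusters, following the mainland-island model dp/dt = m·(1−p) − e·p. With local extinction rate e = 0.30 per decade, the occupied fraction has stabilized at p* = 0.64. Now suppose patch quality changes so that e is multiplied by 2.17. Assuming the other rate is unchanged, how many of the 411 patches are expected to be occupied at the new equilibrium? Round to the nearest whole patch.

Balance m(1−p*) = e·p* gives m = e·p*/(1−p*) = 0.30×0.64000/0.36000 = 0.53333.
New p* = m/(m+e) = 0.53333/(0.53333+0.65100) = 0.45032.
Expected occupied = 411 × 0.45032 = 185.08 ≈ 185.

185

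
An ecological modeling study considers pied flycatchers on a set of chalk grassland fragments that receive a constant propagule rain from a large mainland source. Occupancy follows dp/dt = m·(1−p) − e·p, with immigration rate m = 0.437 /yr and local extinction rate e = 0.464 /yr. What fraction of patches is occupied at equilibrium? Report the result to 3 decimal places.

0.485

At equilibrium the propagule rain into empty patches balances local extinction: m(1−p*) = e·p*.
p* = m/(m+e) = 0.437/(0.437+0.464) = 0.437/0.9010 = 0.4850.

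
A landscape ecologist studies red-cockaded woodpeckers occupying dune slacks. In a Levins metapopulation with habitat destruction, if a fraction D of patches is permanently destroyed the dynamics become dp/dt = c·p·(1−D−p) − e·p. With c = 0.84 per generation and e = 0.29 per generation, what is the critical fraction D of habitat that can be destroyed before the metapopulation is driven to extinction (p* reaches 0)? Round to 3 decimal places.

0.655

The nontrivial equilibrium is p* = (1−D) − e/c; extinction occurs when this hits zero.
So D_crit = 1 − e/c = 1 − 0.29/0.84 = 1 − 0.3452 = 0.6548.
Note this equals the original equilibrium occupancy — the Levins extinction-debt result.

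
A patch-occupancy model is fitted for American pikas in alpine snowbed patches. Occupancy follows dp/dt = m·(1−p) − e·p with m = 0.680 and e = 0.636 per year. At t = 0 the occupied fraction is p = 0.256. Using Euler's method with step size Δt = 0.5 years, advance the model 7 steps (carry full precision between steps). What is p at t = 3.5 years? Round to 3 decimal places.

Update rule: p ← p + [m·(1−p) − e·p]·Δt with Δt = 0.5.
t = 0.5: p = 0.25600 + (+0.17155) = 0.42755
t = 1: p = 0.42755 + (+0.05867) = 0.48622
t = 1.5: p = 0.48622 + (+0.02007) = 0.50629
t = 2: p = 0.50629 + (+0.00686) = 0.51315
t = 2.5: p = 0.51315 + (+0.00235) = 0.51550
t = 3: p = 0.51550 + (+0.00080) = 0.51630
t = 3.5: p = 0.51630 + (+0.00027) = 0.51657

0.517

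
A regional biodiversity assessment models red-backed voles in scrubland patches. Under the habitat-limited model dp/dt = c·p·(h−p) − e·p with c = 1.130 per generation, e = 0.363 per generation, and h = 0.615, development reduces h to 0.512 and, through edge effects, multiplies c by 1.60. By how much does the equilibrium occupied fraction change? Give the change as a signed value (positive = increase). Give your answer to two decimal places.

0.02

Before: p* = h − e/c = 0.615 − 0.363/1.130 = 0.615 − 0.3212 = 0.2938.
After: c = 1.808, e = 0.363, h = 0.512; p* = 0.512 − 0.363/1.808 = 0.3112.
Δp* = 0.3112 − 0.2938 = +0.0175.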